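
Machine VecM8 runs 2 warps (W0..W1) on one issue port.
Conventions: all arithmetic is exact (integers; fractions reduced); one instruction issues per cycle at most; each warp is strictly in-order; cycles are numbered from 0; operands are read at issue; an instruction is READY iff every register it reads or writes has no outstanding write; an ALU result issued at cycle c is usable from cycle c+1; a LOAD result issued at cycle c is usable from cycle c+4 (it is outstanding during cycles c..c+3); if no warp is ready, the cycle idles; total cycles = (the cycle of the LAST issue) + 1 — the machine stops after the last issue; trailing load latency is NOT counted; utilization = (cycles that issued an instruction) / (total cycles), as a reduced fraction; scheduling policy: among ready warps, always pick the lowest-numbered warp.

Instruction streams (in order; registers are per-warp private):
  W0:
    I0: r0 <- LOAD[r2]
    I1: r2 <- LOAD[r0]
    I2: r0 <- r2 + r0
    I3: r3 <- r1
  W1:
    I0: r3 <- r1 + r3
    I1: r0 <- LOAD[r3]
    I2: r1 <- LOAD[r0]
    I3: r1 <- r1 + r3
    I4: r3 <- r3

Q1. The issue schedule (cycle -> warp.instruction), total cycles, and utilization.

cycle 0: W0.I0
cycle 1: W1.I0
cycle 2: W1.I1
cycle 3: idle
cycle 4: W0.I1
cycle 5: idle
cycle 6: W1.I2
cycle 7: idle
cycle 8: W0.I2
cycle 9: W0.I3
cycle 10: W1.I3
cycle 11: W1.I4

Answer: 12 cycles, utilization 3/4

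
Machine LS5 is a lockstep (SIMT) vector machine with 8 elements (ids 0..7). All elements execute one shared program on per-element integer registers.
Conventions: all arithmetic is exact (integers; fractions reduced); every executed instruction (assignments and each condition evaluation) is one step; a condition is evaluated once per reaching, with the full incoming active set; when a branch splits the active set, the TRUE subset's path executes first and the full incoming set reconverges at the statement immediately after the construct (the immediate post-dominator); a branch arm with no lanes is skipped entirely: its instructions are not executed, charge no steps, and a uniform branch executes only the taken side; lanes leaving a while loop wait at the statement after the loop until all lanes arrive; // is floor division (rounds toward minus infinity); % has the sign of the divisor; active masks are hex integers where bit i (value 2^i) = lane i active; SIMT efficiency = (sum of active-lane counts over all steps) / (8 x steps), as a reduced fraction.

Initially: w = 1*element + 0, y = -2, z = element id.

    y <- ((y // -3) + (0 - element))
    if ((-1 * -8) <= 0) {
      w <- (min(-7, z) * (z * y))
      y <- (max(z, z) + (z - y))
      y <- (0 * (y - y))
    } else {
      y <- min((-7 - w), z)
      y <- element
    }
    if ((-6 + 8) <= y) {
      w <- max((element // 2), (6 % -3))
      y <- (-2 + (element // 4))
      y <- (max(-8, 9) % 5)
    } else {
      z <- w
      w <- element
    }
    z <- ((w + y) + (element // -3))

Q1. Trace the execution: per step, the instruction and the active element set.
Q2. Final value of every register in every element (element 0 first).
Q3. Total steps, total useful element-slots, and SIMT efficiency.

step 0: y <- ((y // -3) + (0 - element)) 0xff
step 1: eval ((-1 * -8) <= 0)        0xff
step 2: y <- min((-7 - w), z)        0xff
step 3: y <- element                 0xff
step 4: eval ((-6 + 8) <= y)         0xff
step 5: w <- max((element // 2), (6 % -3)) 0xfc
step 6: y <- (-2 + (element // 4))   0xfc
step 7: y <- (max(-8, 9) % 5)        0xfc
step 8: z <- w                       0x03
step 9: w <- element                 0x03
step 10: z <- ((w + y) + (element // -3)) 0xff

Answer: 11 steps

w: 0,1,1,1,2,2,3,3
y: 0,1,4,4,4,4,4,4
z: 0,1,4,4,4,4,5,4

steps = 11; useful = 70; efficiency = 70/88 = 35/44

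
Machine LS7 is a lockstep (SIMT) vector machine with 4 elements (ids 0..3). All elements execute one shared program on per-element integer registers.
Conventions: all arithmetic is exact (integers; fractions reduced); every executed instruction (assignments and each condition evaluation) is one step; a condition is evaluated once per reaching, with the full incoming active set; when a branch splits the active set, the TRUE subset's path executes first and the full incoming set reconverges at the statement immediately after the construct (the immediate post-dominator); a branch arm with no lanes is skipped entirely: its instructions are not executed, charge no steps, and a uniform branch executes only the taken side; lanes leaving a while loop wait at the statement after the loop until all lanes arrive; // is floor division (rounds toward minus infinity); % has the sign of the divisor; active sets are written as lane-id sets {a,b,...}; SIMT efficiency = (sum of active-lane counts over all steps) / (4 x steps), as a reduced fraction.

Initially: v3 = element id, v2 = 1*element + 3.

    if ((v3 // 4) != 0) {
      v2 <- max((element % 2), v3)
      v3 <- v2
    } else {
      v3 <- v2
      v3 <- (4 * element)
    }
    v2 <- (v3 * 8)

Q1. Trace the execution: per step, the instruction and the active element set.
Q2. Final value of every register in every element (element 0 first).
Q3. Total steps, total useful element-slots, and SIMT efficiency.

step 0: eval ((v3 // 4) != 0)        {0,1,2,3}
step 1: v3 <- v2                     {0,1,2,3}
step 2: v3 <- (4 * element)          {0,1,2,3}
step 3: v2 <- (v3 * 8)               {0,1,2,3}

Answer: 4 steps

v3: 0,4,8,12
v2: 0,32,64,96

steps = 4; useful = 16; efficiency = 16/16 = 1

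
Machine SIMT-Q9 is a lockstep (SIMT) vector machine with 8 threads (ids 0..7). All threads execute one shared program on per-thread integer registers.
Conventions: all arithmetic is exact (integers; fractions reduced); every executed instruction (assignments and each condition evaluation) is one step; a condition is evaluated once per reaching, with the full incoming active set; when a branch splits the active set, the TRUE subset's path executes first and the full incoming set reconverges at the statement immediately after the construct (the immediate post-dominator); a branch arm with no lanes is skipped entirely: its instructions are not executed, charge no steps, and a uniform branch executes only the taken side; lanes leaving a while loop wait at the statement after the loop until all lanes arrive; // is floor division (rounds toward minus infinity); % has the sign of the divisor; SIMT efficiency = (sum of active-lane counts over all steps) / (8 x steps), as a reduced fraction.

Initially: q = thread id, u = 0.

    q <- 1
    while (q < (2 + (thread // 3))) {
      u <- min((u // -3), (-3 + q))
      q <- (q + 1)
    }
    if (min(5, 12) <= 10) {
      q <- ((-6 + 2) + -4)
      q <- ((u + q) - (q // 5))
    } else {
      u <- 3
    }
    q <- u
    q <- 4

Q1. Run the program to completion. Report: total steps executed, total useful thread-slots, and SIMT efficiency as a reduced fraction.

Answer: 16 steps, 101 useful, 101/128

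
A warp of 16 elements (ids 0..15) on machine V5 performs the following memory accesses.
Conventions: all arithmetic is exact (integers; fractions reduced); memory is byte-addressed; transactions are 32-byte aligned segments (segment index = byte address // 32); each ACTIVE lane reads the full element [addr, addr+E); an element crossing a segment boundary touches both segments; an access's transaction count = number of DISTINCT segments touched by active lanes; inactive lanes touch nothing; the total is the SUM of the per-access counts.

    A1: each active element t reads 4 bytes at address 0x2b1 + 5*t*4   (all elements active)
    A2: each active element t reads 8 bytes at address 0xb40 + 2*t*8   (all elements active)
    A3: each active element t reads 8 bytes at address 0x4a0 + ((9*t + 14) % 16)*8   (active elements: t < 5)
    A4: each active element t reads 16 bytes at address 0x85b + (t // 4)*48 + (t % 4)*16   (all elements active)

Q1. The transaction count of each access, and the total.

A1: 11 transactions
A2: 8 transactions
A3: 4 transactions
A4: 8 transactions

Answer: 11,8,4,8; total 31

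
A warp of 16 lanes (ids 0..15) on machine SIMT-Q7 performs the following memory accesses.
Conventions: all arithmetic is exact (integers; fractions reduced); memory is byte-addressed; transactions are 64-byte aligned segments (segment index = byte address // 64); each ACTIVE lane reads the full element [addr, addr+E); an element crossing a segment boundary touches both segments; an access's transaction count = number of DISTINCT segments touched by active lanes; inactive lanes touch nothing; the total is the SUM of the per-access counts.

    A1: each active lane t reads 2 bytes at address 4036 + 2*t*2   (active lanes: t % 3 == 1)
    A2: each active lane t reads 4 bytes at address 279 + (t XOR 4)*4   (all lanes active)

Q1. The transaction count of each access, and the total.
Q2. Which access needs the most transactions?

A1: 1 transaction
A2: 2 transactions

Answer: 1,2; total 3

Answer: A2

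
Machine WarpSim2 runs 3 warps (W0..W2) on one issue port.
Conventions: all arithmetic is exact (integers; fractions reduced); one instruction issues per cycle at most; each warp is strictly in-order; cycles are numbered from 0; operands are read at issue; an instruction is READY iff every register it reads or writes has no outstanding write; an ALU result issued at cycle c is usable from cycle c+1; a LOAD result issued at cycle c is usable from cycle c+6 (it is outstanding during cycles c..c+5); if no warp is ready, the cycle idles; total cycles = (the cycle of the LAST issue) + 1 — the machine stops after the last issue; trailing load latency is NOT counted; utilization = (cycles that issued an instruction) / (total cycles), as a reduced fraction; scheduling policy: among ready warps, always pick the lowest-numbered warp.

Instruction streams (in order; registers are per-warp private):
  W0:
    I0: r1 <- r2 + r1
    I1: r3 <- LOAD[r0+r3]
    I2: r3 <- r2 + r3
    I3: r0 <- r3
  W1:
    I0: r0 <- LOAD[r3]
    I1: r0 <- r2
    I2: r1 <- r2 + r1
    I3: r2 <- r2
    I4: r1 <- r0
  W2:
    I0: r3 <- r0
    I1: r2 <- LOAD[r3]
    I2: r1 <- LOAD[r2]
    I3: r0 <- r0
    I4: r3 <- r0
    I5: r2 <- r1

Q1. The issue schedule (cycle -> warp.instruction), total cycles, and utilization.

cycle 0: W0.I0
cycle 1: W0.I1
cycle 2: W1.I0
cycle 3: W2.I0
cycle 4: W2.I1
cycle 5: idle
cycle 6: idle
cycle 7: W0.I2
cycle 8: W0.I3
cycle 9: W1.I1
cycle 10: W1.I2
cycle 11: W1.I3
cycle 12: W1.I4
cycle 13: W2.I2
cycle 14: W2.I3
cycle 15: W2.I4
cycle 16: idle
cycle 17: idle
cycle 18: idle
cycle 19: W2.I5

Answer: 20 cycles, utilization 3/4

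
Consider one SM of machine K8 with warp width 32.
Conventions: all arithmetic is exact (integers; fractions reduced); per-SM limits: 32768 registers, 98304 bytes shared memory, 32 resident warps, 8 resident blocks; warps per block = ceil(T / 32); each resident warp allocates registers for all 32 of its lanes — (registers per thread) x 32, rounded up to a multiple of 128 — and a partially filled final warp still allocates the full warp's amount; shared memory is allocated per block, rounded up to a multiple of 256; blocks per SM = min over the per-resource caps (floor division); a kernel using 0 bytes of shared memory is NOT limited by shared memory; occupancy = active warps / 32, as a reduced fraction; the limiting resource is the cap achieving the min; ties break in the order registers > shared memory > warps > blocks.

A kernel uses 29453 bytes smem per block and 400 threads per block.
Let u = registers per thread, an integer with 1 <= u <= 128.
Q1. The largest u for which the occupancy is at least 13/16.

Answer: u = 36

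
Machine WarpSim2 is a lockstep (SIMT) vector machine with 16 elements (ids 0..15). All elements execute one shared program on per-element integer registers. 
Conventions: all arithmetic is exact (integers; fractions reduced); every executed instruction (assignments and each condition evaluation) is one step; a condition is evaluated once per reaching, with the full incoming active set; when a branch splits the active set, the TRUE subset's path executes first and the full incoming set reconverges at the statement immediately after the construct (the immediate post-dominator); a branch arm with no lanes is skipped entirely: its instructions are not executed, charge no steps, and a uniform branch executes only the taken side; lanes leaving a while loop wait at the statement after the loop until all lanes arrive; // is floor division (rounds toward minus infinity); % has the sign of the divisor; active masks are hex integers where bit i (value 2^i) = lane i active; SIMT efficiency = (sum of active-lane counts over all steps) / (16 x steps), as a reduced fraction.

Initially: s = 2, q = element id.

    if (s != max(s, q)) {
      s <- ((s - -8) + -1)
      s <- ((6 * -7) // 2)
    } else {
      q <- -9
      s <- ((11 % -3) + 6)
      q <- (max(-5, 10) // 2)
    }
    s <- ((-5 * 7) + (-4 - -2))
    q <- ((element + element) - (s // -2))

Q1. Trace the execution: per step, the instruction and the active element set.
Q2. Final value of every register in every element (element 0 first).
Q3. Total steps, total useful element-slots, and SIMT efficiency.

step 0: eval (s != max(s, q))        0xffff
step 1: s <- ((s - -8) + -1)         0xfff8
step 2: s <- ((6 * -7) // 2)         0xfff8
step 3: q <- -9                      0x0007
step 4: s <- ((11 % -3) + 6)         0x0007
step 5: q <- (max(-5, 10) // 2)      0x0007
step 6: s <- ((-5 * 7) + (-4 - -2))  0xffff
step 7: q <- ((element + element) - (s // -2)) 0xffff

Answer: 8 steps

s: -37,-37,-37,-37,-37,-37,-37,-37,-37,-37,-37,-37,-37,-37,-37,-37
q: -18,-16,-14,-12,-10,-8,-6,-4,-2,0,2,4,6,8,10,12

steps = 8; useful = 83; efficiency = 83/128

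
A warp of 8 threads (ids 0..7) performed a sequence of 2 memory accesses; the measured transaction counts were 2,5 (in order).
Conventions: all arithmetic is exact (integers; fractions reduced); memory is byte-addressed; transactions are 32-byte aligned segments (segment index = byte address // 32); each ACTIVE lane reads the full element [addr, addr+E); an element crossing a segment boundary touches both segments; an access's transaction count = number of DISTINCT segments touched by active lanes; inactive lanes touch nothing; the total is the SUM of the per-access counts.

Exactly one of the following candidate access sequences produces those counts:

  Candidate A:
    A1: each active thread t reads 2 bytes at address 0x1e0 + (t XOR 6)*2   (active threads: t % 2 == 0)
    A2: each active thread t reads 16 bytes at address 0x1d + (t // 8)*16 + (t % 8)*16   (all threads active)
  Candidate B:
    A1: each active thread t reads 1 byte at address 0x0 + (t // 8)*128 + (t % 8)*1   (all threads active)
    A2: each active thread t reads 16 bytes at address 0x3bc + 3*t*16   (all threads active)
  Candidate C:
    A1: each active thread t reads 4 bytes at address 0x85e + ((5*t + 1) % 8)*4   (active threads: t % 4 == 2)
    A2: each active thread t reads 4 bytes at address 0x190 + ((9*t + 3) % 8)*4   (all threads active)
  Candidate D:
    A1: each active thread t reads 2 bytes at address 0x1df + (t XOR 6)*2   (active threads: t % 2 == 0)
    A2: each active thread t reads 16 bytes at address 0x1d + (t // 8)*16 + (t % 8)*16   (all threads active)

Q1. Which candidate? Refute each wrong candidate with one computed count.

A: A1 gives 1 transaction, not 2
B: A1 gives 1 transaction, not 2
C: A1 gives 1 transaction, not 2
D: all counts match (2,5)

Answer: D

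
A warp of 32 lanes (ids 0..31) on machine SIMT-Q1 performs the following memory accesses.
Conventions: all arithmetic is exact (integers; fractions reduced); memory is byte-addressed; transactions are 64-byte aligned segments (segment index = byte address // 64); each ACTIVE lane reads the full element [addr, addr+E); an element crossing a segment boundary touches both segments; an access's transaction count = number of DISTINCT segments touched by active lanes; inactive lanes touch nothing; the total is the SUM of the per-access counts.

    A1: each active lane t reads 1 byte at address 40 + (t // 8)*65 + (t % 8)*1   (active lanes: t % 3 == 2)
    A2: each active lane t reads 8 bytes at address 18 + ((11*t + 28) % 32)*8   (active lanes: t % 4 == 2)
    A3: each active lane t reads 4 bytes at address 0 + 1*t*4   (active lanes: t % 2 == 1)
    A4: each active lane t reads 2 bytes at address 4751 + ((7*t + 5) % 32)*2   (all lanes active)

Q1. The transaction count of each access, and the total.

A1: 4 transactions
A2: 5 transactions
A3: 2 transactions
A4: 2 transactions

Answer: 4,5,2,2; total 13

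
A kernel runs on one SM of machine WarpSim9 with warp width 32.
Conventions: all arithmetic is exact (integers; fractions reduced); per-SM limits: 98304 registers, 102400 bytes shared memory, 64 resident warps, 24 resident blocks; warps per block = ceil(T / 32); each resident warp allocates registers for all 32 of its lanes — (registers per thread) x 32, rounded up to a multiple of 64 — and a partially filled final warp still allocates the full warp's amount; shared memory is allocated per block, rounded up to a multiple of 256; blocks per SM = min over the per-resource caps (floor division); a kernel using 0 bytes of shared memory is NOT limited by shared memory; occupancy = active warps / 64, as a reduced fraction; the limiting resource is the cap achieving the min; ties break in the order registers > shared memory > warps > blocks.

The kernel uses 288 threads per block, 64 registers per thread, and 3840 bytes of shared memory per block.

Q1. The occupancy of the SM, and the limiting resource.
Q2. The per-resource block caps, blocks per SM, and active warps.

Answer: occupancy 45/64, limited by registers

registers: 5 blocks
shared memory: 26 blocks
warps: 7 blocks
blocks: 24 blocks

Answer: 5 blocks, 45 active warps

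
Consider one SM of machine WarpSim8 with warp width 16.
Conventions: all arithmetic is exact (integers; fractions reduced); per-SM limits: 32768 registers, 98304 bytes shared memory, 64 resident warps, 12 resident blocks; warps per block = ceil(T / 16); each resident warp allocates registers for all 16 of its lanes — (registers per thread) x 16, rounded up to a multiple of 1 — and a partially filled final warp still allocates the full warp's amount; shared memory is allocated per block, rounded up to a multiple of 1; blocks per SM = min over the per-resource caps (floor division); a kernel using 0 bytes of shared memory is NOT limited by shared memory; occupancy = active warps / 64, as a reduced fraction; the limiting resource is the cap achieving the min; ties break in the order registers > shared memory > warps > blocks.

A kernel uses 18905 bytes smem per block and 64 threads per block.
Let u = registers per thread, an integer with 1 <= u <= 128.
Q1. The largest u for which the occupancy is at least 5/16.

Answer: u = 102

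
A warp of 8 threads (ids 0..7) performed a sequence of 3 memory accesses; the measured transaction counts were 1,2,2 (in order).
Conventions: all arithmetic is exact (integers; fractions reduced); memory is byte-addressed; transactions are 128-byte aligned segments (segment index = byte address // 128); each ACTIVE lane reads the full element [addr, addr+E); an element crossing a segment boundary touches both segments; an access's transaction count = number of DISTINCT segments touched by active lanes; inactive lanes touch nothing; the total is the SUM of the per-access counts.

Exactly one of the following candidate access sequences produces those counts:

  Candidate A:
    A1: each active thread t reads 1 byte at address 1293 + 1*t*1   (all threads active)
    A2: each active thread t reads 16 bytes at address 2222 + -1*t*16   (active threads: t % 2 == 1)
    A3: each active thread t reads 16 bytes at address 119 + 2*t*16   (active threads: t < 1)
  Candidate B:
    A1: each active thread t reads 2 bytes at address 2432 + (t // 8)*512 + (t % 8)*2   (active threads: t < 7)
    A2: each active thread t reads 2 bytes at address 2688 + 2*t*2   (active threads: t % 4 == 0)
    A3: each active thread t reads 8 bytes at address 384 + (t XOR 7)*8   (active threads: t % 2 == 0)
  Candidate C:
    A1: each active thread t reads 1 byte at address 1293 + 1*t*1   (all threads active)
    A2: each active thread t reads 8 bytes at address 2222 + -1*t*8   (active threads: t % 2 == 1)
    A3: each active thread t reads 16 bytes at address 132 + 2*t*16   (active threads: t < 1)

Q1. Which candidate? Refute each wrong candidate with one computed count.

B: A2 gives 1 transaction, not 2
C: A3 gives 1 transaction, not 2
A: all counts match (1,2,2)

Answer: A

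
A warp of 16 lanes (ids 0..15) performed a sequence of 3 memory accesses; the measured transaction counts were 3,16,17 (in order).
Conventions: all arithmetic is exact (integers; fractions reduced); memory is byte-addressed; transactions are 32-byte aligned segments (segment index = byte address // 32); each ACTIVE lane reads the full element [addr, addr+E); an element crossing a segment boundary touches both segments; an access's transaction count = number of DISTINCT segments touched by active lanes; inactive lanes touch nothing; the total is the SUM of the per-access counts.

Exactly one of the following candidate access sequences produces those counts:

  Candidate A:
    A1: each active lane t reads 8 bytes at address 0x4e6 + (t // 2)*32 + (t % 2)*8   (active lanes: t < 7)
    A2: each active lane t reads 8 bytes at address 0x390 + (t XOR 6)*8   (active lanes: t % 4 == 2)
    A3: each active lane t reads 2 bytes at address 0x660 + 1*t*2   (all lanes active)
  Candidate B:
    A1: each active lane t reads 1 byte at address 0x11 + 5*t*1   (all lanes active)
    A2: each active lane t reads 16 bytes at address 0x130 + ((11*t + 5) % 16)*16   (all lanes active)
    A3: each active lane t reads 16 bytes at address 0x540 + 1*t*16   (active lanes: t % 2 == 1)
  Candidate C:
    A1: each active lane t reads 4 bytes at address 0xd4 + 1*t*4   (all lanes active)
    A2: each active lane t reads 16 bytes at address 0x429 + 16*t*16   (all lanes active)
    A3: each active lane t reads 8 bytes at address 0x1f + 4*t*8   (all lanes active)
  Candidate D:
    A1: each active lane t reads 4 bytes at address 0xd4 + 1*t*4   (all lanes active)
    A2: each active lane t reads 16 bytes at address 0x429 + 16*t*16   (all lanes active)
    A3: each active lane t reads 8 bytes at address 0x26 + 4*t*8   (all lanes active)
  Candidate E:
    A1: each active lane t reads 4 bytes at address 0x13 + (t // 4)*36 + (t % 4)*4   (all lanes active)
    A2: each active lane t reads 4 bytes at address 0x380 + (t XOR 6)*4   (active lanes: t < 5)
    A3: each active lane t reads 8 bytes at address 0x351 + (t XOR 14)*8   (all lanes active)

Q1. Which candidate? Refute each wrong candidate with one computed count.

A: A1 gives 4 transactions, not 3
B: A2 gives 9 transactions, not 16
D: A3 gives 16 transactions, not 17
E: A1 gives 5 transactions, not 3
C: all counts match (3,16,17)

Answer: C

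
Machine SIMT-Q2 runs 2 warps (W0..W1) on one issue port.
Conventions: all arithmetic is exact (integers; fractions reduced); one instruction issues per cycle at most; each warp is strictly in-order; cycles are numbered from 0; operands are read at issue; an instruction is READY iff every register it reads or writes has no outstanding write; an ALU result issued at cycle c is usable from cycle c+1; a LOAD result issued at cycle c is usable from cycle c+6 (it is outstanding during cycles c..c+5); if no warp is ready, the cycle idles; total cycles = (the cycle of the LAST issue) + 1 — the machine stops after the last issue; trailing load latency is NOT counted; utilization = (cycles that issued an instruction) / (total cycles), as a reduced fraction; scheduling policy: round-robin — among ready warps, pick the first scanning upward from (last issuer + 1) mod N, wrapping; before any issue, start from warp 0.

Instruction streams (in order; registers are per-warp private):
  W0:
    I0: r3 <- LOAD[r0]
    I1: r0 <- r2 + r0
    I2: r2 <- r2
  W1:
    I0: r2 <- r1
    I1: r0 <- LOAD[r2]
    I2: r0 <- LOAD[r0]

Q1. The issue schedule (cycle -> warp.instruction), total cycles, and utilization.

cycle 0: W0.I0
cycle 1: W1.I0
cycle 2: W0.I1
cycle 3: W1.I1
cycle 4: W0.I2
cycle 5: idle
cycle 6: idle
cycle 7: idle
cycle 8: idle
cycle 9: W1.I2

Answer: 10 cycles, utilization 3/5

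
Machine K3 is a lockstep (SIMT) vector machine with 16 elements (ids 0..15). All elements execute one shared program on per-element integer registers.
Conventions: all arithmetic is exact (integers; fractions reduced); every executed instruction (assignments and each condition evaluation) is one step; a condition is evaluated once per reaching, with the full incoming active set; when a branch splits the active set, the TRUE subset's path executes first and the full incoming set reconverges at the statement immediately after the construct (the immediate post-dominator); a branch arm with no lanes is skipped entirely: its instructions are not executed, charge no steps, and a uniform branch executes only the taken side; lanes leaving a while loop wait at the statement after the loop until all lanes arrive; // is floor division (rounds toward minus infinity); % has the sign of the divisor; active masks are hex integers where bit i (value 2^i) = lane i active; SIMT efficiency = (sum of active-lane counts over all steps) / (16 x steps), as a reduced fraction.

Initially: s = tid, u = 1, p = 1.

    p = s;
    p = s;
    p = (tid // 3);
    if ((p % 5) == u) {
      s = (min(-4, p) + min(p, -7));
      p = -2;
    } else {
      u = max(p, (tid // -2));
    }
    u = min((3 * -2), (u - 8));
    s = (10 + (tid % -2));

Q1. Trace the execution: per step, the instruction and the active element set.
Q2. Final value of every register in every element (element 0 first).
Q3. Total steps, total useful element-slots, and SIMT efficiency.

step 0: p <- s                       0xffff
step 1: p <- s                       0xffff
step 2: p <- (tid // 3)              0xffff
step 3: eval ((p % 5) == u)          0xffff
step 4: s <- (min(-4, p) + min(p, -7)) 0x0038
step 5: p <- -2                      0x0038
step 6: u <- max(p, (tid // -2))     0xffc7
step 7: u <- min((3 * -2), (u - 8))  0xffff
step 8: s <- (10 + (tid % -2))       0xffff

Answer: 9 steps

s: 10,9,10,9,10,9,10,9,10,9,10,9,10,9,10,9
u: -8,-8,-8,-7,-7,-7,-6,-6,-6,-6,-6,-6,-6,-6,-6,-6
p: 0,0,0,-2,-2,-2,2,2,2,3,3,3,4,4,4,5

steps = 9; useful = 115; efficiency = 115/144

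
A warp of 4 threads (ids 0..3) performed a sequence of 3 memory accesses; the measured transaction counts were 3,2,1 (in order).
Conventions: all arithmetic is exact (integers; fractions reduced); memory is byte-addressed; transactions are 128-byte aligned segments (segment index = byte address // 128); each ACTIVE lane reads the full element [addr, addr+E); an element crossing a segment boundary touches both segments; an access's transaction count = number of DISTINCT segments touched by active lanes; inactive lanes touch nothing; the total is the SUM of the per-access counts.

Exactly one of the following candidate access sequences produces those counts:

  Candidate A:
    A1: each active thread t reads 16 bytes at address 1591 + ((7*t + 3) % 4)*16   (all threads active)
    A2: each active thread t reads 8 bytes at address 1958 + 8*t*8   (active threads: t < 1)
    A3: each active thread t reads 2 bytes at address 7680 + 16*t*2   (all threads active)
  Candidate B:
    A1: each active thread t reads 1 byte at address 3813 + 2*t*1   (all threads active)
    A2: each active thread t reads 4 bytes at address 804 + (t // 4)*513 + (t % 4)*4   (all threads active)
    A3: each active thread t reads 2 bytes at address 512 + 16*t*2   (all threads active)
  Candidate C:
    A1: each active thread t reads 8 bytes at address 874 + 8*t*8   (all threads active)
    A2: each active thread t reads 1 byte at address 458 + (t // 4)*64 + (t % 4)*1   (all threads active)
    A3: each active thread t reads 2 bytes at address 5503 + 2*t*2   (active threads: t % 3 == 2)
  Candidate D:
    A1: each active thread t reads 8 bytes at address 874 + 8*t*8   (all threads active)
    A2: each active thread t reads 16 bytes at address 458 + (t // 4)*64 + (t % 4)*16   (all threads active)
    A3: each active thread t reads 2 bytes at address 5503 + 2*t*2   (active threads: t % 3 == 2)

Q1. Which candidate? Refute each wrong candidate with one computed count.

A: A1 gives 1 transaction, not 3
B: A1 gives 1 transaction, not 3
C: A2 gives 1 transaction, not 2
D: all counts match (3,2,1)

Answer: D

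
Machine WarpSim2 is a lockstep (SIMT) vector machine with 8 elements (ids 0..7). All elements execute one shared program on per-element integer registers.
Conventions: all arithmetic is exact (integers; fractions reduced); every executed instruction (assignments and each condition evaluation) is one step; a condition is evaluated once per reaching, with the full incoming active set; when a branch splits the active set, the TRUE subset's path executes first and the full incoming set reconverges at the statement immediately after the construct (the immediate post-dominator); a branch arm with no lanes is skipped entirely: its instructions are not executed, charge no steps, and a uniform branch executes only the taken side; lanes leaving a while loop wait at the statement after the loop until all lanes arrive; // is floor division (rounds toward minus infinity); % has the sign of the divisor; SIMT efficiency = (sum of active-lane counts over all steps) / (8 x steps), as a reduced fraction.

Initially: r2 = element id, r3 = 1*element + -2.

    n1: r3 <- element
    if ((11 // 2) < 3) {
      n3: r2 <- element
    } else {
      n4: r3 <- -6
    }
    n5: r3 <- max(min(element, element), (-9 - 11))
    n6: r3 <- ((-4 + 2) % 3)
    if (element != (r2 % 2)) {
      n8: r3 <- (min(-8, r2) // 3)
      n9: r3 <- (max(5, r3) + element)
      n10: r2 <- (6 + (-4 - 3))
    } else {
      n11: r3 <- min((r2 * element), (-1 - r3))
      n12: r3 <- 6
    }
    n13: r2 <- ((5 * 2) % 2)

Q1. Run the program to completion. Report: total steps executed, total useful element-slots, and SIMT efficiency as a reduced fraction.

Answer: 12 steps, 78 useful, 13/16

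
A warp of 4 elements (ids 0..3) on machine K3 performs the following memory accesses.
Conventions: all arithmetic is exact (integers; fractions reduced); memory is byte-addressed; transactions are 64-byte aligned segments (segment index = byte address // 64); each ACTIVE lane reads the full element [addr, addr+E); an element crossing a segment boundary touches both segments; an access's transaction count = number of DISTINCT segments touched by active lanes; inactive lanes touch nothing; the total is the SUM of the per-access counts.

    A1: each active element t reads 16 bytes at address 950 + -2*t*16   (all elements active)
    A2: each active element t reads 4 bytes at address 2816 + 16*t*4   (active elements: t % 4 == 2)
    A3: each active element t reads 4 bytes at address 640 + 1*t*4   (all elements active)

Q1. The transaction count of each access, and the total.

A1: 3 transactions
A2: 1 transaction
A3: 1 transaction

Answer: 3,1,1; total 5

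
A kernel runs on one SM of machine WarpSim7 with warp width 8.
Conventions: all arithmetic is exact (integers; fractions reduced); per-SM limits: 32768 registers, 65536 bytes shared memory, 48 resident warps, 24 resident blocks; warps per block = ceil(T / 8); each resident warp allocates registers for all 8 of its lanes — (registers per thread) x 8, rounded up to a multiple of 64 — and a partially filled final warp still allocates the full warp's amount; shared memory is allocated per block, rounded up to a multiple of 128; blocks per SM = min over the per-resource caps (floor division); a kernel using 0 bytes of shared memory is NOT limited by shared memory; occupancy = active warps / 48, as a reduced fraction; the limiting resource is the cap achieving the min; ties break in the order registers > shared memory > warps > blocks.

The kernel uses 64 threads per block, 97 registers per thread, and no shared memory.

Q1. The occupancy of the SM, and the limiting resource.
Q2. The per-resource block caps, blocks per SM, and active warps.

Answer: occupancy 2/3, limited by registers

registers: 4 blocks
shared memory: no limit (kernel uses none)
warps: 6 blocks
blocks: 24 blocks

Answer: 4 blocks, 32 active warps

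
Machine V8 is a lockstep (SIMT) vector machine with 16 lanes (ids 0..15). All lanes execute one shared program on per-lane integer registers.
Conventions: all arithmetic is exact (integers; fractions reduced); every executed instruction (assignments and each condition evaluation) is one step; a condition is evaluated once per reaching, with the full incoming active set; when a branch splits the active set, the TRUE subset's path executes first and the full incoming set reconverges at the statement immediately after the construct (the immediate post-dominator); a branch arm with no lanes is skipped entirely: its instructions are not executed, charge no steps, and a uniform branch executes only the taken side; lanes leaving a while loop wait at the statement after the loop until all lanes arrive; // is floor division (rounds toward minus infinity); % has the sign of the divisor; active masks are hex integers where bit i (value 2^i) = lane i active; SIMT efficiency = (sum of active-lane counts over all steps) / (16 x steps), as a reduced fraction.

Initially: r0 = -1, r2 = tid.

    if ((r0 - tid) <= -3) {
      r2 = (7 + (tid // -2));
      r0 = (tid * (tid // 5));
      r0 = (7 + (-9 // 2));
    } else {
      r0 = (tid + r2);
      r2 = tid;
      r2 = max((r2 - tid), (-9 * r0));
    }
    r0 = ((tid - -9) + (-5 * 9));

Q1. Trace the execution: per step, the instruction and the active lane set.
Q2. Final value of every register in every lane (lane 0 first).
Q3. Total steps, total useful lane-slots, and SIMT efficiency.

step 0: eval ((r0 - tid) <= -3)      0xffff
step 1: r2 <- (7 + (tid // -2))      0xfffc
step 2: r0 <- (tid * (tid // 5))     0xfffc
step 3: r0 <- (7 + (-9 // 2))        0xfffc
step 4: r0 <- (tid + r2)             0x0003
step 5: r2 <- tid                    0x0003
step 6: r2 <- max((r2 - tid), (-9 * r0)) 0x0003
step 7: r0 <- ((tid - -9) + (-5 * 9)) 0xffff

Answer: 8 steps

r0: -36,-35,-34,-33,-32,-31,-30,-29,-28,-27,-26,-25,-24,-23,-22,-21
r2: 0,0,6,5,5,4,4,3,3,2,2,1,1,0,0,-1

steps = 8; useful = 80; efficiency = 80/128 = 5/8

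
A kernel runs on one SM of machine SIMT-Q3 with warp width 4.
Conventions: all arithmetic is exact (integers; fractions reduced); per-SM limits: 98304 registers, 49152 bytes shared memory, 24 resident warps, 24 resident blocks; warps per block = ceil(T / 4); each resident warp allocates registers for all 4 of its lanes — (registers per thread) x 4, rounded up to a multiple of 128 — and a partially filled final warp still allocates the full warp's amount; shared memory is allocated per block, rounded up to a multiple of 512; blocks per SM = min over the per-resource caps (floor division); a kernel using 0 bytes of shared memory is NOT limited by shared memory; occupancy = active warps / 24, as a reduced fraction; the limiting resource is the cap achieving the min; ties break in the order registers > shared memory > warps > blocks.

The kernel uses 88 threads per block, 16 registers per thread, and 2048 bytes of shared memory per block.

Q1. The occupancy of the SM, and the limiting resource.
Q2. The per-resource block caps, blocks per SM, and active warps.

Answer: occupancy 11/12, limited by warps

registers: 34 blocks
shared memory: 24 blocks
warps: 1 block
blocks: 24 blocks

Answer: 1 block, 22 active warps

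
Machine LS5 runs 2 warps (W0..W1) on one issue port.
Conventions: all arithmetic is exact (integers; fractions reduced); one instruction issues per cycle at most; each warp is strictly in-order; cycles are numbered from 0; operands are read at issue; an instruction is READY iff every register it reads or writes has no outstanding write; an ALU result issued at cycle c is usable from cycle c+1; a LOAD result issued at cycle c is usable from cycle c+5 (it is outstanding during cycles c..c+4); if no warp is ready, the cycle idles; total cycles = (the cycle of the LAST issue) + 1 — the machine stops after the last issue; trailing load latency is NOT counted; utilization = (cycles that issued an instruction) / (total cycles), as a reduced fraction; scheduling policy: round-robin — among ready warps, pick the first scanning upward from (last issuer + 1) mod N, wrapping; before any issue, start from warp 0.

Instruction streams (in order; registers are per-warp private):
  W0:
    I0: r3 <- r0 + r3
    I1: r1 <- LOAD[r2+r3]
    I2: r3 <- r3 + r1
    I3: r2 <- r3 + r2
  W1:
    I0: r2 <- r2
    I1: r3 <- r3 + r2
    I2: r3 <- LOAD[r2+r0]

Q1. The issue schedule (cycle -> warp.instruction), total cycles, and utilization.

cycle 0: W0.I0
cycle 1: W1.I0
cycle 2: W0.I1
cycle 3: W1.I1
cycle 4: W1.I2
cycle 5: idle
cycle 6: idle
cycle 7: W0.I2
cycle 8: W0.I3

Answer: 9 cycles, utilization 7/9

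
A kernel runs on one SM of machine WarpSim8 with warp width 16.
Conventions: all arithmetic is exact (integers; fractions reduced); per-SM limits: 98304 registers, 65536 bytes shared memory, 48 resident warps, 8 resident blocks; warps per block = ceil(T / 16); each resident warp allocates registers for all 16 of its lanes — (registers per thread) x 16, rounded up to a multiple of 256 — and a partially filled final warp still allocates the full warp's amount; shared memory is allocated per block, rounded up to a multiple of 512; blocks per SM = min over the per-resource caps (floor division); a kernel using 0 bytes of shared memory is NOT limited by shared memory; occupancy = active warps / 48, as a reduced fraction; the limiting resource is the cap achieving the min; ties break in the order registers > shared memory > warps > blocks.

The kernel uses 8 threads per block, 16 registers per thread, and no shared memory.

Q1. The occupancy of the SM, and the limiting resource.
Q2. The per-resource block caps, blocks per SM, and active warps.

Answer: occupancy 1/6, limited by blocks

registers: 384 blocks
shared memory: no limit (kernel uses none)
warps: 48 blocks
blocks: 8 blocks

Answer: 8 blocks, 8 active warps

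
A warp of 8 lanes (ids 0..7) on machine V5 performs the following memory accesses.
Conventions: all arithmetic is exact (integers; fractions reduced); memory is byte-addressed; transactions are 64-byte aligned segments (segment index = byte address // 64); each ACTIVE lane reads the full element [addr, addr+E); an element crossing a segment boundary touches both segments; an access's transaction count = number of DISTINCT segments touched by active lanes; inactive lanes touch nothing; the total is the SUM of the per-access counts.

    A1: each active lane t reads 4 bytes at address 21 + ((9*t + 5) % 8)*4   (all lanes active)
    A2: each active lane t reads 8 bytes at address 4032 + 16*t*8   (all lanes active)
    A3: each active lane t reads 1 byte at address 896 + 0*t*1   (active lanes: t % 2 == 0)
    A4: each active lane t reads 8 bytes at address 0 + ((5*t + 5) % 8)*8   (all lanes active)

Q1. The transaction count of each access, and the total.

A1: 1 transaction
A2: 8 transactions
A3: 1 transaction
A4: 1 transaction

Answer: 1,8,1,1; total 11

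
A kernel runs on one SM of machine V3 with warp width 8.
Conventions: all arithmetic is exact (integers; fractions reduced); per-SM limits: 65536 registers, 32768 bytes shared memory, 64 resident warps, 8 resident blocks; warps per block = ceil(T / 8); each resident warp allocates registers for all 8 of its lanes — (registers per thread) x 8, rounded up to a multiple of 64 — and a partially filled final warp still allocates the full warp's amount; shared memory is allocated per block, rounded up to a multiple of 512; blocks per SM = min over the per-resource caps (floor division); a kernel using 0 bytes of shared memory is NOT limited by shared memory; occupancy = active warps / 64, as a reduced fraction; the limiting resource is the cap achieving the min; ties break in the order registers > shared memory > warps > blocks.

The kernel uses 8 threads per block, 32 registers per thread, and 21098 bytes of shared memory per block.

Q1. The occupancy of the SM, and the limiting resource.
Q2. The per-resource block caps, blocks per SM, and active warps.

Answer: occupancy 1/64, limited by shared memory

registers: 256 blocks
shared memory: 1 block
warps: 64 blocks
blocks: 8 blocks

Answer: 1 block, 1 active warp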